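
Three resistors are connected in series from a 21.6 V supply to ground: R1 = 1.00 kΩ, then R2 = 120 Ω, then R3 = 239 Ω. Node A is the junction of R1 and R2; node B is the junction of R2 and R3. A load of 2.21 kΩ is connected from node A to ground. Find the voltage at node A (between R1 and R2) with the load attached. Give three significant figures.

V ≈ 5.10 V

Below node A the series string R2+R3 = 359.0 Ω sits in parallel with the 2210 Ω load: 308.8 Ω.
V_A = 21.6 × 308.8/(1000 + 308.8) = 5.10 V.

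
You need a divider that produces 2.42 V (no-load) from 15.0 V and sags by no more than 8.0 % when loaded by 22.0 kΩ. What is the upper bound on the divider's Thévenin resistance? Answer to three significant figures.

R_th ≤ 1.91 kΩ

Loading drop = R_th/(R_th + R_L) ≤ 0.0800, so R_th ≤ R_L · ε/(1−ε) = 22.0 kΩ × 0.0800/0.9200 = 1.91 kΩ.
(Any R1, R2 with R2/(R1+R2) = 0.161 and R1‖R2 ≤ 1.91 kΩ will meet the spec.)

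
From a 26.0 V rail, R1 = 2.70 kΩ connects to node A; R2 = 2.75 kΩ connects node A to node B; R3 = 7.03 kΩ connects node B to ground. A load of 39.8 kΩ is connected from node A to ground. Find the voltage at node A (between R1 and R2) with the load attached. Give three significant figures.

Below node A the series string R2+R3 = 9.780 kΩ sits in parallel with the 39.8 kΩ load: 7.851 kΩ.
V_A = 26.0 × 7.851/(2.70 + 7.851) = 19.3 V.

V ≈ 19.3 V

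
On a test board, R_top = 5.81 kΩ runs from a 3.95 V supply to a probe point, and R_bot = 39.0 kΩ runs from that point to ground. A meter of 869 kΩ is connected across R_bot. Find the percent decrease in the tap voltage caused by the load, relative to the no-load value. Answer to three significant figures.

The divider's output (Thévenin) resistance is R_top‖R_bot = 5.057 kΩ.
Fractional drop under load = R_th/(R_th + R_L) = 5.057 / (5.057 + 869) = 0.005785.
So the output falls by 0.579 %.

0.579 %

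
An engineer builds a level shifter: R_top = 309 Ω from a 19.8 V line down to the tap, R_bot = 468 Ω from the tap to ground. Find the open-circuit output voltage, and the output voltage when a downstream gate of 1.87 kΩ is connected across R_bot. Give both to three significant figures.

Open-circuit: V = 19.8 × 468/(309 + 468) = 11.9 V.
With the load, R_bot becomes R_bot‖R_L = 374.3 Ω, so V = 19.8 × 374.3/683.3 = 10.8 V.

Unloaded: 11.9 V; loaded: 10.8 V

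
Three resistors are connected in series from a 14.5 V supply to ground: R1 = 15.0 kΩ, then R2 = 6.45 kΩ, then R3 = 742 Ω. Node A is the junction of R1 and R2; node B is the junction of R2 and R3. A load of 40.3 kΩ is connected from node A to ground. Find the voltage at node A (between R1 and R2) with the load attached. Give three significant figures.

V ≈ 4.19 V

Below node A the series string R2+R3 = 7192 Ω sits in parallel with the 40300 Ω load: 6103 Ω.
V_A = 14.5 × 6103/(15000 + 6103) = 4.19 V.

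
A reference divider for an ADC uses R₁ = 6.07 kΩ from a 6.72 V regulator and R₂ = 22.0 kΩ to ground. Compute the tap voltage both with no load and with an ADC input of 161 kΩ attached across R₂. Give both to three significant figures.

Open-circuit: V = 6.72 × 22.0/(6.07 + 22.0) = 5.27 V.
With the load, R₂ becomes R₂‖R_L = 19.36 kΩ, so V = 6.72 × 19.36/25.43 = 5.12 V.

Unloaded: 5.27 V; loaded: 5.12 V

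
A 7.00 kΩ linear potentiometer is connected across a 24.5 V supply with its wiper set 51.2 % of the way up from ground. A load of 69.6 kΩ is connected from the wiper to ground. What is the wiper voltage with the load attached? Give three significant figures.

V ≈ 12.2 V

The wiper splits the pot into (1−α)R = 3.416 kΩ above and αR = 3.584 kΩ below.
Lower section ‖ load = 3.408 kΩ.
V_wiper = 24.5 × 3.408/(3.416 + 3.408) = 12.2 V.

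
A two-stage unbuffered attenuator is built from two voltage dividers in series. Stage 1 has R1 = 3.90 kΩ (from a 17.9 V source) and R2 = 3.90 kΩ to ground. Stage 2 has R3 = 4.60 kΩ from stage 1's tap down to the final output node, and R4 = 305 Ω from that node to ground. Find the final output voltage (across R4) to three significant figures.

Stage 2 presents R3+R4 = 4905 Ω as a load on stage 1's tap.
Stage 1's lower leg becomes R2‖(R3+R4) = 2173 Ω, so V_mid = 17.9 × 2173/6073 = 6.404 V.
Stage 2 is itself unloaded: V_out = V_mid × R4/(R3+R4) = 6.404 × 305/4905 = 0.398 V.

V_out ≈ 0.398 V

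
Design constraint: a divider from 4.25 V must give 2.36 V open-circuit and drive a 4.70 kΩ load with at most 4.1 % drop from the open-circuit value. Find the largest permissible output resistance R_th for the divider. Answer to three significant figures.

Loading drop = R_th/(R_th + R_L) ≤ 0.0410, so R_th ≤ R_L · ε/(1−ε) = 4.70 kΩ × 0.0410/0.9590 = 201 Ω.
(Any R1, R2 with R2/(R1+R2) = 0.555 and R1‖R2 ≤ 201 Ω will meet the spec.)

R_th ≤ 201 Ω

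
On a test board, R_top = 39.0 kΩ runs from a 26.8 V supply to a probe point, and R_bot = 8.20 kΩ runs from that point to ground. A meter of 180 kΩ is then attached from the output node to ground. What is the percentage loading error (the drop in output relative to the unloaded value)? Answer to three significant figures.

3.63 %

The divider's output (Thévenin) resistance is R_top‖R_bot = 6.775 kΩ.
Fractional drop under load = R_th/(R_th + R_L) = 6.775 / (6.775 + 180) = 0.03628.
So the output falls by 3.63 %.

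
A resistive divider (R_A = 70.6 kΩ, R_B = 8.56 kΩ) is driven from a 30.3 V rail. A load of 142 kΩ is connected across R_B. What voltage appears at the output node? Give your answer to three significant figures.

The load sits in parallel with R_B: R_B‖R_L = (8.56 × 142) / (8.56 + 142) = 8.073 kΩ.
V_out = 30.3 × 8.073 / (70.6 + 8.073) = 30.3 × 8.073/78.67 = 3.11 V.

V_out ≈ 3.11 V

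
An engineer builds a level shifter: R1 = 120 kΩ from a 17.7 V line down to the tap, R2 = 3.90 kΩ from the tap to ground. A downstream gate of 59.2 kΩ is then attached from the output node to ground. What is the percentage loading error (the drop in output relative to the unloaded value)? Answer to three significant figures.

The divider's output (Thévenin) resistance is R1‖R2 = 3.777 kΩ.
Fractional drop under load = R_th/(R_th + R_L) = 3.777 / (3.777 + 59.2) = 0.05998.
So the output falls by 6.00 %.

6.00 %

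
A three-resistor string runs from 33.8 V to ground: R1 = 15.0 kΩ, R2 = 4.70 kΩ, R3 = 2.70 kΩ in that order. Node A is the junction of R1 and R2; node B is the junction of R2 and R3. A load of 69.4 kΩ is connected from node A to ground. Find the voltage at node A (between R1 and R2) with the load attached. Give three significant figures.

V ≈ 10.4 V

Below node A the series string R2+R3 = 7.400 kΩ sits in parallel with the 69.4 kΩ load: 6.687 kΩ.
V_A = 33.8 × 6.687/(15.0 + 6.687) = 10.4 V.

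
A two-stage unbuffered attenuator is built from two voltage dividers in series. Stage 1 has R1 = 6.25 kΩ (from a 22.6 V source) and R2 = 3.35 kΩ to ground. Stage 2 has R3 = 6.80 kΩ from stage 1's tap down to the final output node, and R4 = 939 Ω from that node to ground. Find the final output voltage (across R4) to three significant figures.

V_out ≈ 0.747 V

Stage 2 presents R3+R4 = 7739 Ω as a load on stage 1's tap.
Stage 1's lower leg becomes R2‖(R3+R4) = 2338 Ω, so V_mid = 22.6 × 2338/8588 = 6.153 V.
Stage 2 is itself unloaded: V_out = V_mid × R4/(R3+R4) = 6.153 × 939/7739 = 0.747 V.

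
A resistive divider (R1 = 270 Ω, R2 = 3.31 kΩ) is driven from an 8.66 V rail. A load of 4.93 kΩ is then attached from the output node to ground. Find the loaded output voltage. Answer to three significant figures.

V_out ≈ 7.62 V

The load sits in parallel with R2: R2‖R_L = (3310 × 4930) / (3310 + 4930) = 1980 Ω.
V_out = 8.66 × 1980 / (270 + 1980) = 8.66 × 1980/2250 = 7.62 V.
(Unloaded it would have been 8.01 V.)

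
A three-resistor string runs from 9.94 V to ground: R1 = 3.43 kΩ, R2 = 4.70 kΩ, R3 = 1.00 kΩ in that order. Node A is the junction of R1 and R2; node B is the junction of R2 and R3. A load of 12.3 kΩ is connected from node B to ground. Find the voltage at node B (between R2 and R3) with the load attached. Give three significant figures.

At node B, R3 is in parallel with the load: R3‖R_L = 0.9248 kΩ.
Below node A the resistance is R2 + (R3‖R_L) = 5.625 kΩ, so V_A = 9.94 × 5.625/9.055 = 6.175 V.
Then V_B = V_A × (R3‖R_L)/(R2 + R3‖R_L) = 6.175 × 0.9248/5.625 = 1.02 V.

V ≈ 1.02 V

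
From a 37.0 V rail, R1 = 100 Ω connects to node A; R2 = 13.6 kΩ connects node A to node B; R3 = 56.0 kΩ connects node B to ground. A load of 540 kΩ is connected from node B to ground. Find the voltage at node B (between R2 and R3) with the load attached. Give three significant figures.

At node B, R3 is in parallel with the load: R3‖R_L = 50740 Ω.
Below node A the resistance is R2 + (R3‖R_L) = 64340 Ω, so V_A = 37.0 × 64340/64440 = 36.94 V.
Then V_B = V_A × (R3‖R_L)/(R2 + R3‖R_L) = 36.94 × 50740/64340 = 29.1 V.

V ≈ 29.1 V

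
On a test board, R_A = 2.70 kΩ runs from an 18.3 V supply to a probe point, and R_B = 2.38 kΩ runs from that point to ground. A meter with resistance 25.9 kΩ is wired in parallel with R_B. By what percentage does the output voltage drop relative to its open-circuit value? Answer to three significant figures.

4.66 %

The divider's output (Thévenin) resistance is R_A‖R_B = 1.265 kΩ.
Fractional drop under load = R_th/(R_th + R_L) = 1.265 / (1.265 + 25.9) = 0.04657.
So the output falls by 4.66 %.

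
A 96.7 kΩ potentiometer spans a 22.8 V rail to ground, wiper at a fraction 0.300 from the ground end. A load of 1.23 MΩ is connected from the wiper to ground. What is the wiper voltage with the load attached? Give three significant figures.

V ≈ 6.73 V

The wiper splits the pot into (1−α)R = 67.69 kΩ above and αR = 29.01 kΩ below.
Lower section ‖ load = 28.34 kΩ.
V_wiper = 22.8 × 28.34/(67.69 + 28.34) = 6.73 V.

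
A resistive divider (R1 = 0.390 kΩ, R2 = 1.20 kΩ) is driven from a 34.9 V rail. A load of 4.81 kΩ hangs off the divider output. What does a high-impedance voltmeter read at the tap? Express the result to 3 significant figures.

V_out ≈ 24.8 V

The load sits in parallel with R2: R2‖R_L = (1200 × 4810) / (1200 + 4810) = 960.4 Ω.
V_out = 34.9 × 960.4 / (390 + 960.4) = 34.9 × 960.4/1350 = 24.8 V.
(Unloaded it would have been 26.3 V.)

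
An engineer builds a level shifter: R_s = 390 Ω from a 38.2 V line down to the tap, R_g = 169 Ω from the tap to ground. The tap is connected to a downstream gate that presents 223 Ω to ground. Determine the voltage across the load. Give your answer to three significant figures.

The load sits in parallel with R_g: R_g‖R_L = (169 × 223) / (169 + 223) = 96.14 Ω.
V_out = 38.2 × 96.14 / (390 + 96.14) = 38.2 × 96.14/486.1 = 7.55 V.
(Unloaded it would have been 11.5 V.)

V_out ≈ 7.55 V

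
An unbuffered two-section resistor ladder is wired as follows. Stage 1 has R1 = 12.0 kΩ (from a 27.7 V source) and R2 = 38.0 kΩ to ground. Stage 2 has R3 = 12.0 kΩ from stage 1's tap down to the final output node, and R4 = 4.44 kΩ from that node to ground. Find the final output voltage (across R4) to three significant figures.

V_out ≈ 3.66 V

Stage 2 presents R3+R4 = 16.44 kΩ as a load on stage 1's tap.
Stage 1's lower leg becomes R2‖(R3+R4) = 11.48 kΩ, so V_mid = 27.7 × 11.48/23.48 = 13.54 V.
Stage 2 is itself unloaded: V_out = V_mid × R4/(R3+R4) = 13.54 × 4.44/16.44 = 3.66 V.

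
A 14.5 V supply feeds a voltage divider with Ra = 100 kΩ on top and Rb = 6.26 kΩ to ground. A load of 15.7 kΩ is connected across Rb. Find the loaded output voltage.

The load sits in parallel with Rb: Rb‖R_L = (6.26 × 15.7) / (6.26 + 15.7) = 4.476 kΩ.
V_out = 14.5 × 4.476 / (100 + 4.476) = 14.5 × 4.476/104.5 = 0.621 V.
(Unloaded it would have been 0.854 V.)

V_out ≈ 0.621 V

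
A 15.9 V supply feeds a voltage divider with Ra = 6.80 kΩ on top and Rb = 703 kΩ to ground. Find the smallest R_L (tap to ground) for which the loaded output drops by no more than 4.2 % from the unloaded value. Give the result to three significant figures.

Output resistance R_th = Ra‖Rb = (6.80 × 703)/709.8 = 6.735 kΩ.
The fractional drop is R_th/(R_th + R_L); requiring this ≤ 0.0420 gives R_L ≥ R_th(1/0.0420 − 1) = 6.735 × 22.81 = 154 kΩ.

R_L(min) ≈ 154 kΩ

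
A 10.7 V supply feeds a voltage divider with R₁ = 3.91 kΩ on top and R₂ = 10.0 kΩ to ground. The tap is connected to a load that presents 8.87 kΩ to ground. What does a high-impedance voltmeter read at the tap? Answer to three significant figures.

The load sits in parallel with R₂: R₂‖R_L = (10.0 × 8.87) / (10.0 + 8.87) = 4.701 kΩ.
V_out = 10.7 × 4.701 / (3.91 + 4.701) = 10.7 × 4.701/8.611 = 5.84 V.
(Unloaded it would have been 7.69 V.)

V_out ≈ 5.84 V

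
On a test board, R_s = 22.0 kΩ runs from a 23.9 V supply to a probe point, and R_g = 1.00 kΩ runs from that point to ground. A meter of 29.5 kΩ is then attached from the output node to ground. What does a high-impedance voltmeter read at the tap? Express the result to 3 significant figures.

The load sits in parallel with R_g: R_g‖R_L = (1.00 × 29.5) / (1.00 + 29.5) = 0.9672 kΩ.
V_out = 23.9 × 0.9672 / (22.0 + 0.9672) = 23.9 × 0.9672/22.97 = 1.01 V.

V_out ≈ 1.01 V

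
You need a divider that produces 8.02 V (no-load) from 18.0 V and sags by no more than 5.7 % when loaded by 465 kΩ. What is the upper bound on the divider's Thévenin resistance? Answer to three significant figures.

R_th ≤ 28.1 kΩ

Loading drop = R_th/(R_th + R_L) ≤ 0.0570, so R_th ≤ R_L · ε/(1−ε) = 465 kΩ × 0.0570/0.9430 = 28.1 kΩ.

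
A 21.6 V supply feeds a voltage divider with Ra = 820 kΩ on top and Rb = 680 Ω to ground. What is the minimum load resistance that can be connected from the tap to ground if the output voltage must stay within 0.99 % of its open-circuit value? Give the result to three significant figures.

R_L(min) ≈ 68.0 kΩ

Output resistance R_th = Ra‖Rb = (820000 × 680)/820700 = 679.4 Ω.
The fractional drop is R_th/(R_th + R_L); requiring this ≤ 0.00990 gives R_L ≥ R_th(1/0.00990 − 1) = 679.4 × 100.0 = 68.0 kΩ.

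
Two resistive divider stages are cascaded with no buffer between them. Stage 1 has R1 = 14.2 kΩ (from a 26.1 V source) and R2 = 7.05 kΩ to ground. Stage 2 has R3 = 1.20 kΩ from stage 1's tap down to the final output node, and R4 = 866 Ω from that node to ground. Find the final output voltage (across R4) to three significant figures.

Stage 2 presents R3+R4 = 2066 Ω as a load on stage 1's tap.
Stage 1's lower leg becomes R2‖(R3+R4) = 1598 Ω, so V_mid = 26.1 × 1598/15800 = 2.640 V.
Stage 2 is itself unloaded: V_out = V_mid × R4/(R3+R4) = 2.640 × 866/2066 = 1.11 V.

V_out ≈ 1.11 V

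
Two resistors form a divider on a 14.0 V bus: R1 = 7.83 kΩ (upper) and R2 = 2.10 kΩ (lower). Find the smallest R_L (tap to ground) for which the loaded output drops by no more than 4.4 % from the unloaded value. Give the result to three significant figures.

Output resistance R_th = R1‖R2 = (7.83 × 2.10)/9.930 = 1.656 kΩ.
The fractional drop is R_th/(R_th + R_L); requiring this ≤ 0.0440 gives R_L ≥ R_th(1/0.0440 − 1) = 1.656 × 21.73 = 36.0 kΩ.

R_L(min) ≈ 36.0 kΩ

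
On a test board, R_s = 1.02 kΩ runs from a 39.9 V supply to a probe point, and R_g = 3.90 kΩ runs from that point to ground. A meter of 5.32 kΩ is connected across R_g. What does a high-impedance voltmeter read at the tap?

The load sits in parallel with R_g: R_g‖R_L = (3.90 × 5.32) / (3.90 + 5.32) = 2.250 kΩ.
V_out = 39.9 × 2.250 / (1.02 + 2.250) = 39.9 × 2.250/3.270 = 27.5 V.
(Unloaded it would have been 31.6 V.)

V_out ≈ 27.5 V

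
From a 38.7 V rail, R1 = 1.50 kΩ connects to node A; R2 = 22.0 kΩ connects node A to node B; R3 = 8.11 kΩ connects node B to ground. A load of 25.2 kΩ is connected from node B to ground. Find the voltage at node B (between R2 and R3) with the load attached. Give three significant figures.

At node B, R3 is in parallel with the load: R3‖R_L = 6.135 kΩ.
Below node A the resistance is R2 + (R3‖R_L) = 28.14 kΩ, so V_A = 38.7 × 28.14/29.64 = 36.74 V.
Then V_B = V_A × (R3‖R_L)/(R2 + R3‖R_L) = 36.74 × 6.135/28.14 = 8.01 V.

V ≈ 8.01 V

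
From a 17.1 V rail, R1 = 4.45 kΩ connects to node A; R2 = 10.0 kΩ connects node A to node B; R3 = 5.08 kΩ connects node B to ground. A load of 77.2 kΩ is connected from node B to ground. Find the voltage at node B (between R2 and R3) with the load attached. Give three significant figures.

V ≈ 4.24 V

At node B, R3 is in parallel with the load: R3‖R_L = 4.766 kΩ.
Below node A the resistance is R2 + (R3‖R_L) = 14.77 kΩ, so V_A = 17.1 × 14.77/19.22 = 13.14 V.
Then V_B = V_A × (R3‖R_L)/(R2 + R3‖R_L) = 13.14 × 4.766/14.77 = 4.24 V.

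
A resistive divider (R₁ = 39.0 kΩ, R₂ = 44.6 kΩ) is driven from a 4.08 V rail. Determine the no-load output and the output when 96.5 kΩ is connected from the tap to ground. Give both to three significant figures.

Unloaded: 2.18 V; loaded: 1.79 V

Open-circuit: V = 4.08 × 44.6/(39.0 + 44.6) = 2.18 V.
With the load, R₂ becomes R₂‖R_L = 30.50 kΩ, so V = 4.08 × 30.50/69.50 = 1.79 V.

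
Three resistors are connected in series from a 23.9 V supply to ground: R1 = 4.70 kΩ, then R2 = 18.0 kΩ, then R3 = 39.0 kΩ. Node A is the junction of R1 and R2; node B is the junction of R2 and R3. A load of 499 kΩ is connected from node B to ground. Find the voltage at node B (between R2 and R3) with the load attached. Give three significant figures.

At node B, R3 is in parallel with the load: R3‖R_L = 36.17 kΩ.
Below node A the resistance is R2 + (R3‖R_L) = 54.17 kΩ, so V_A = 23.9 × 54.17/58.87 = 21.99 V.
Then V_B = V_A × (R3‖R_L)/(R2 + R3‖R_L) = 21.99 × 36.17/54.17 = 14.7 V.

V ≈ 14.7 V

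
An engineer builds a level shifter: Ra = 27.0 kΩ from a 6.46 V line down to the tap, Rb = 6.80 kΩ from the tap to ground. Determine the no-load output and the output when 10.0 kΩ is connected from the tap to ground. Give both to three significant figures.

Open-circuit: V = 6.46 × 6.80/(27.0 + 6.80) = 1.30 V.
With the load, Rb becomes Rb‖R_L = 4.048 kΩ, so V = 6.46 × 4.048/31.05 = 0.842 V.

Unloaded: 1.30 V; loaded: 0.842 V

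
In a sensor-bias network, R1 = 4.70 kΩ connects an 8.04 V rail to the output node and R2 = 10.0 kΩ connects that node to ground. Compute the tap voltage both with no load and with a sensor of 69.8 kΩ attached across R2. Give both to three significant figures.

Unloaded: 5.47 V; loaded: 5.23 V

Open-circuit: V = 8.04 × 10.0/(4.70 + 10.0) = 5.47 V.
With the load, R2 becomes R2‖R_L = 8.747 kΩ, so V = 8.04 × 8.747/13.45 = 5.23 V.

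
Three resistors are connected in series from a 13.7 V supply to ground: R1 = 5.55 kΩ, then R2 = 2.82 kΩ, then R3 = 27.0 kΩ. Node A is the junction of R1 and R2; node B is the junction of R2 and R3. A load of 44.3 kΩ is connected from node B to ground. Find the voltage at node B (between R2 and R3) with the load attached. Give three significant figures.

V ≈ 9.14 V

At node B, R3 is in parallel with the load: R3‖R_L = 16.78 kΩ.
Below node A the resistance is R2 + (R3‖R_L) = 19.60 kΩ, so V_A = 13.7 × 19.60/25.15 = 10.68 V.
Then V_B = V_A × (R3‖R_L)/(R2 + R3‖R_L) = 10.68 × 16.78/19.60 = 9.14 V.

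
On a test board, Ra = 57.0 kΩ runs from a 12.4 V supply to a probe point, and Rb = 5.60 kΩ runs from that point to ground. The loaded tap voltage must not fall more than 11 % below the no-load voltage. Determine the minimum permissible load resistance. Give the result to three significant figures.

R_L(min) ≈ 41.3 kΩ

Output resistance R_th = Ra‖Rb = (57.0 × 5.60)/62.60 = 5.099 kΩ.
The fractional drop is R_th/(R_th + R_L); requiring this ≤ 0.110 gives R_L ≥ R_th(1/0.110 − 1) = 5.099 × 8.091 = 41.3 kΩ.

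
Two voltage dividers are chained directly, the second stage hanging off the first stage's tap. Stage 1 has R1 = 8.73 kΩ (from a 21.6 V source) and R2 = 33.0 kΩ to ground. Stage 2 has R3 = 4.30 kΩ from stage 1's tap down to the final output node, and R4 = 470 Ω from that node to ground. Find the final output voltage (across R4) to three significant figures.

Stage 2 presents R3+R4 = 4770 Ω as a load on stage 1's tap.
Stage 1's lower leg becomes R2‖(R3+R4) = 4168 Ω, so V_mid = 21.6 × 4168/12900 = 6.980 V.
Stage 2 is itself unloaded: V_out = V_mid × R4/(R3+R4) = 6.980 × 470/4770 = 0.688 V.

V_out ≈ 0.688 V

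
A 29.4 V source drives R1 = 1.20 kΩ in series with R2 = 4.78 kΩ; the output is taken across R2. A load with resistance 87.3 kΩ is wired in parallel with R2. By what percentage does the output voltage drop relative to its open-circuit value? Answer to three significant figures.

1.09 %

The divider's output (Thévenin) resistance is R1‖R2 = 0.9592 kΩ.
Fractional drop under load = R_th/(R_th + R_L) = 0.9592 / (0.9592 + 87.3) = 0.01087.
So the output falls by 1.09 %.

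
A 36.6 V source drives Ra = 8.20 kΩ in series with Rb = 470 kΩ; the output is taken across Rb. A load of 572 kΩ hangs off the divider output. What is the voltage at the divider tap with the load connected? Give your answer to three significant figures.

V_out ≈ 35.5 V

The load sits in parallel with Rb: Rb‖R_L = (470 × 572) / (470 + 572) = 258.0 kΩ.
V_out = 36.6 × 258.0 / (8.20 + 258.0) = 36.6 × 258.0/266.2 = 35.5 V.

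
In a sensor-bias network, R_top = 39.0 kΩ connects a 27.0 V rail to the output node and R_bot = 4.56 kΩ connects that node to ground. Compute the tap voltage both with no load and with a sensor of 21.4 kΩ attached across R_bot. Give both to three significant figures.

Unloaded: 2.83 V; loaded: 2.37 V

Open-circuit: V = 27.0 × 4.56/(39.0 + 4.56) = 2.83 V.
With the load, R_bot becomes R_bot‖R_L = 3.759 kΩ, so V = 27.0 × 3.759/42.76 = 2.37 V.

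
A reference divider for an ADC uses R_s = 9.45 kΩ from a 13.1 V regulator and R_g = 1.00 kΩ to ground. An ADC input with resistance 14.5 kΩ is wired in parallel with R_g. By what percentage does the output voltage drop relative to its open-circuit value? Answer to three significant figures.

5.87 %

The divider's output (Thévenin) resistance is R_s‖R_g = 0.9043 kΩ.
Fractional drop under load = R_th/(R_th + R_L) = 0.9043 / (0.9043 + 14.5) = 0.05870.
So the output falls by 5.87 %.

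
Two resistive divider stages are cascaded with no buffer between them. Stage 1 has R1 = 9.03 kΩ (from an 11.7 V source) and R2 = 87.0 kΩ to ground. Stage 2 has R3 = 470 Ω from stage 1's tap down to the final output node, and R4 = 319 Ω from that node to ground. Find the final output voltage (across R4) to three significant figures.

V_out ≈ 0.377 V

Stage 2 presents R3+R4 = 789.0 Ω as a load on stage 1's tap.
Stage 1's lower leg becomes R2‖(R3+R4) = 781.9 Ω, so V_mid = 11.7 × 781.9/9812 = 0.9324 V.
Stage 2 is itself unloaded: V_out = V_mid × R4/(R3+R4) = 0.9324 × 319/789.0 = 0.377 V.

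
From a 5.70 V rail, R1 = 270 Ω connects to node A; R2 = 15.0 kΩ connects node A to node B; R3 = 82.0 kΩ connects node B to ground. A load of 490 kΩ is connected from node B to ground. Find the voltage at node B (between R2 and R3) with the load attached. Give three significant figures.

At node B, R3 is in parallel with the load: R3‖R_L = 70240 Ω.
Below node A the resistance is R2 + (R3‖R_L) = 85240 Ω, so V_A = 5.70 × 85240/85510 = 5.682 V.
Then V_B = V_A × (R3‖R_L)/(R2 + R3‖R_L) = 5.682 × 70240/85240 = 4.68 V.

V ≈ 4.68 V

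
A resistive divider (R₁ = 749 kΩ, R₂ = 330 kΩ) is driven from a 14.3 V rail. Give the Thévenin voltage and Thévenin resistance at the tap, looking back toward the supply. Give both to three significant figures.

V_th is the open-circuit tap voltage: 14.3 × 330/(749 + 330) = 4.37 V.
With the supply zeroed, R₁ and R₂ appear in parallel from the tap: R_th = R₁‖R₂ = (749 × 330)/1079 = 229 kΩ.

V_th = 4.37 V, R_th = 229 kΩ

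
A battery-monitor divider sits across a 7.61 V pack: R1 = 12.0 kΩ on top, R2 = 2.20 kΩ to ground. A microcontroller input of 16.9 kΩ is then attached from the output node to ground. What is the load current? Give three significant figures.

I_L ≈ 0.0629 mA

R2‖R_L = 1.947 kΩ; V_out = 7.61 × 1.947/13.95 = 1.062 V.
I_L = V_out / R_L = 1.062 / 16.9 kΩ = 0.0629 mA.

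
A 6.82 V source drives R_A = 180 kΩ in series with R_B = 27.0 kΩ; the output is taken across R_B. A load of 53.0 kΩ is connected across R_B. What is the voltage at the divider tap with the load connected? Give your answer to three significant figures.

V_out ≈ 0.616 V

The load sits in parallel with R_B: R_B‖R_L = (27.0 × 53.0) / (27.0 + 53.0) = 17.89 kΩ.
V_out = 6.82 × 17.89 / (180 + 17.89) = 6.82 × 17.89/197.9 = 0.616 V.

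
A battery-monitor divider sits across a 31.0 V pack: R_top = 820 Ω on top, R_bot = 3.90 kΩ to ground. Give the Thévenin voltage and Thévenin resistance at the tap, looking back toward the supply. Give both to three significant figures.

V_th is the open-circuit tap voltage: 31.0 × 3900/(820 + 3900) = 25.6 V.
With the supply zeroed, R_top and R_bot appear in parallel from the tap: R_th = R_top‖R_bot = (820 × 3900)/4720 = 678 Ω.

V_th = 25.6 V, R_th = 678 Ω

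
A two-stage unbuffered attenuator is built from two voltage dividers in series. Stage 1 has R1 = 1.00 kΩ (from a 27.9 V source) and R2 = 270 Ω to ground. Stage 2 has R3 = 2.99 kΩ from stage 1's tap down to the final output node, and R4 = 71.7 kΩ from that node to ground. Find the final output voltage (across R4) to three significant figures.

Stage 2 presents R3+R4 = 74690 Ω as a load on stage 1's tap.
Stage 1's lower leg becomes R2‖(R3+R4) = 269.0 Ω, so V_mid = 27.9 × 269.0/1269 = 5.915 V.
Stage 2 is itself unloaded: V_out = V_mid × R4/(R3+R4) = 5.915 × 71700/74690 = 5.68 V.

V_out ≈ 5.68 V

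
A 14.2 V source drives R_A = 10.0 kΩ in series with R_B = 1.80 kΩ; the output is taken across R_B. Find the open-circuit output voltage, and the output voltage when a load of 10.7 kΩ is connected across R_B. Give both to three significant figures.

Unloaded: 2.17 V; loaded: 1.90 V

Open-circuit: V = 14.2 × 1.80/(10.0 + 1.80) = 2.17 V.
With the load, R_B becomes R_B‖R_L = 1.541 kΩ, so V = 14.2 × 1.541/11.54 = 1.90 V.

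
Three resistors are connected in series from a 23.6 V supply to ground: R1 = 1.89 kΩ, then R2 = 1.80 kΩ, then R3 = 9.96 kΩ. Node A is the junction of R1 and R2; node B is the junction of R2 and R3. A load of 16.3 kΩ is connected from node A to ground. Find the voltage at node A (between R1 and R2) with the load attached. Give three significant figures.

Below node A the series string R2+R3 = 11.76 kΩ sits in parallel with the 16.3 kΩ load: 6.831 kΩ.
V_A = 23.6 × 6.831/(1.89 + 6.831) = 18.5 V.

V ≈ 18.5 V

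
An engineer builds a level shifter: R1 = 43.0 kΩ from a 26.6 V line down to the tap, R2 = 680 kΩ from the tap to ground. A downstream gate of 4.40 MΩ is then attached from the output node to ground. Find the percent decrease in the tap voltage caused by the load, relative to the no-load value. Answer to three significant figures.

The divider's output (Thévenin) resistance is R1‖R2 = 40.44 kΩ.
Fractional drop under load = R_th/(R_th + R_L) = 40.44 / (40.44 + 4400) = 0.009108.
So the output falls by 0.911 %.

0.911 %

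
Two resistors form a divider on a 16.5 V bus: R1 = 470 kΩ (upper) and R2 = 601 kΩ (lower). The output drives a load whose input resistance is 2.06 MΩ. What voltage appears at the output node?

The load sits in parallel with R2: R2‖R_L = (601 × 2060) / (601 + 2060) = 465.3 kΩ.
V_out = 16.5 × 465.3 / (470 + 465.3) = 16.5 × 465.3/935.3 = 8.21 V.

V_out ≈ 8.21 V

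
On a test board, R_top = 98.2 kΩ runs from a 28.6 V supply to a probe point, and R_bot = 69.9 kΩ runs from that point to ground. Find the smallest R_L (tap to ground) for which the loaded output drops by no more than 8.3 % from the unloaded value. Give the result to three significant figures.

R_L(min) ≈ 451 kΩ

Output resistance R_th = R_top‖R_bot = (98.2 × 69.9)/168.1 = 40.83 kΩ.
The fractional drop is R_th/(R_th + R_L); requiring this ≤ 0.0830 gives R_L ≥ R_th(1/0.0830 − 1) = 40.83 × 11.05 = 451 kΩ.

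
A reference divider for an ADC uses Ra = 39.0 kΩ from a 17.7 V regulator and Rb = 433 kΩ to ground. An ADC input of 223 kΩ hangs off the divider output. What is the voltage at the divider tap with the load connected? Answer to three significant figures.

V_out ≈ 14.0 V

The load sits in parallel with Rb: Rb‖R_L = (433 × 223) / (433 + 223) = 147.2 kΩ.
V_out = 17.7 × 147.2 / (39.0 + 147.2) = 17.7 × 147.2/186.2 = 14.0 V.
(Unloaded it would have been 16.2 V.)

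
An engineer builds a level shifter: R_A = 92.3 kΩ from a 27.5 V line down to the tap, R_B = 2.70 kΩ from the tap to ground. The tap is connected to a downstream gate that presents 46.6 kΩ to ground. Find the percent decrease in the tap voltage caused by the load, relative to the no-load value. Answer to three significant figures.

The divider's output (Thévenin) resistance is R_A‖R_B = 2.623 kΩ.
Fractional drop under load = R_th/(R_th + R_L) = 2.623 / (2.623 + 46.6) = 0.05329.
So the output falls by 5.33 %.

5.33 %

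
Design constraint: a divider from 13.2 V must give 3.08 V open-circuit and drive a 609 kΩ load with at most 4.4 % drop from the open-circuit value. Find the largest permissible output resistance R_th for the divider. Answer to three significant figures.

R_th ≤ 28.0 kΩ

Loading drop = R_th/(R_th + R_L) ≤ 0.0440, so R_th ≤ R_L · ε/(1−ε) = 609 kΩ × 0.0440/0.9560 = 28.0 kΩ.
(Any R1, R2 with R2/(R1+R2) = 0.233 and R1‖R2 ≤ 28.0 kΩ will meet the spec.)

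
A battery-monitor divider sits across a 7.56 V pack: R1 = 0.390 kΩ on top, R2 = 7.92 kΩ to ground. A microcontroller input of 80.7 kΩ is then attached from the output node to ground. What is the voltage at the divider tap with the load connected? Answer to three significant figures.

The load sits in parallel with R2: R2‖R_L = (7920 × 80700) / (7920 + 80700) = 7212 Ω.
V_out = 7.56 × 7212 / (390 + 7212) = 7.56 × 7212/7602 = 7.17 V.

V_out ≈ 7.17 V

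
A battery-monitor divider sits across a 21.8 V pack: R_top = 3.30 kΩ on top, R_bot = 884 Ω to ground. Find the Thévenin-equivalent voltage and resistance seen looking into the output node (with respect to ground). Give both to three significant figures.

V_th is the open-circuit tap voltage: 21.8 × 884/(3300 + 884) = 4.61 V.
With the supply zeroed, R_top and R_bot appear in parallel from the tap: R_th = R_top‖R_bot = (3300 × 884)/4184 = 697 Ω.

V_th = 4.61 V, R_th = 697 Ω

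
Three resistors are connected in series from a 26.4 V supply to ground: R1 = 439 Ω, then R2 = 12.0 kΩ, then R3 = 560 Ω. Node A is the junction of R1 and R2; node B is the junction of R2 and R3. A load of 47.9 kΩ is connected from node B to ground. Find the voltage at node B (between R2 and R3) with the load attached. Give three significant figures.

At node B, R3 is in parallel with the load: R3‖R_L = 553.5 Ω.
Below node A the resistance is R2 + (R3‖R_L) = 12550 Ω, so V_A = 26.4 × 12550/12990 = 25.51 V.
Then V_B = V_A × (R3‖R_L)/(R2 + R3‖R_L) = 25.51 × 553.5/12550 = 1.12 V.

V ≈ 1.12 V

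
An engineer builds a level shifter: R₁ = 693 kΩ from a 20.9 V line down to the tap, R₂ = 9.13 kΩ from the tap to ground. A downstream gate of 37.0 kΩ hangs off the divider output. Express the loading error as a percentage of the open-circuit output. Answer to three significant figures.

Unloaded V = 20.9 × 9.13/702.1 = 0.2718 V.
Loaded: R₂‖R_L = 7.323 kΩ, giving V = 20.9 × 7.323/700.3 = 0.2185 V.
Drop = (0.2718 − 0.2185) / 0.2718 = 19.6 %.

19.6 %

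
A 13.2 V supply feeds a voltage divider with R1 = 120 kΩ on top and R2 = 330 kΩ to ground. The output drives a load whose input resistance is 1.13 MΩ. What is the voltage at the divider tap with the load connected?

V_out ≈ 8.98 V

The load sits in parallel with R2: R2‖R_L = (330 × 1130) / (330 + 1130) = 255.4 kΩ.
V_out = 13.2 × 255.4 / (120 + 255.4) = 13.2 × 255.4/375.4 = 8.98 V.
(Unloaded it would have been 9.68 V.)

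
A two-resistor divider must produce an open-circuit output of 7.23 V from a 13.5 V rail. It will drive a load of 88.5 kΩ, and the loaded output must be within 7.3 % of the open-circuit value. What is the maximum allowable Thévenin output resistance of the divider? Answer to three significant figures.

Loading drop = R_th/(R_th + R_L) ≤ 0.0730, so R_th ≤ R_L · ε/(1−ε) = 88.5 kΩ × 0.0730/0.9270 = 6.97 kΩ.
(Any R1, R2 with R2/(R1+R2) = 0.536 and R1‖R2 ≤ 6.97 kΩ will meet the spec.)

R_th ≤ 6.97 kΩ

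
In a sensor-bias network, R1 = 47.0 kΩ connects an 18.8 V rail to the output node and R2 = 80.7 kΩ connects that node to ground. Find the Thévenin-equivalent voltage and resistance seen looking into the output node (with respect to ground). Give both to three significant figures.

V_th is the open-circuit tap voltage: 18.8 × 80.7/(47.0 + 80.7) = 11.9 V.
With the supply zeroed, R1 and R2 appear in parallel from the tap: R_th = R1‖R2 = (47.0 × 80.7)/127.7 = 29.7 kΩ.

V_th = 11.9 V, R_th = 29.7 kΩ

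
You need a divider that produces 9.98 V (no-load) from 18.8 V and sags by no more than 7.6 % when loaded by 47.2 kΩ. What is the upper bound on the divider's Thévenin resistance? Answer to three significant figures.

R_th ≤ 3.88 kΩ

Loading drop = R_th/(R_th + R_L) ≤ 0.0760, so R_th ≤ R_L · ε/(1−ε) = 47.2 kΩ × 0.0760/0.9240 = 3.88 kΩ.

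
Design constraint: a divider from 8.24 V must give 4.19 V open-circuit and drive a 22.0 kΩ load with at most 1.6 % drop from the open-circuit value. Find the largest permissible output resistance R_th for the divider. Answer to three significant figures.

R_th ≤ 358 Ω

Loading drop = R_th/(R_th + R_L) ≤ 0.0160, so R_th ≤ R_L · ε/(1−ε) = 22.0 kΩ × 0.0160/0.9840 = 358 Ω.
(Any R1, R2 with R2/(R1+R2) = 0.508 and R1‖R2 ≤ 358 Ω will meet the spec.)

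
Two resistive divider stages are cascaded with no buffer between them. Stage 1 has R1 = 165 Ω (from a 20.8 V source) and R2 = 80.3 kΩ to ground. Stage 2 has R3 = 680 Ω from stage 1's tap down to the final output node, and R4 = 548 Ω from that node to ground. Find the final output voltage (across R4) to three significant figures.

Stage 2 presents R3+R4 = 1228 Ω as a load on stage 1's tap.
Stage 1's lower leg becomes R2‖(R3+R4) = 1210 Ω, so V_mid = 20.8 × 1210/1375 = 18.30 V.
Stage 2 is itself unloaded: V_out = V_mid × R4/(R3+R4) = 18.30 × 548/1228 = 8.17 V.

V_out ≈ 8.17 V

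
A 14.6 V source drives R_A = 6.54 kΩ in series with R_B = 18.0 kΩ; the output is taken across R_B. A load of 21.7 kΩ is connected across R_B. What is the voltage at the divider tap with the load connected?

V_out ≈ 8.77 V

The load sits in parallel with R_B: R_B‖R_L = (18.0 × 21.7) / (18.0 + 21.7) = 9.839 kΩ.
V_out = 14.6 × 9.839 / (6.54 + 9.839) = 14.6 × 9.839/16.38 = 8.77 V.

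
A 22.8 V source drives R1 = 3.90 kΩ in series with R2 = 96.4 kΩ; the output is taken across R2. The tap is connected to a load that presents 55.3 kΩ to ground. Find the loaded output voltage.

V_out ≈ 20.5 V

The load sits in parallel with R2: R2‖R_L = (96.4 × 55.3) / (96.4 + 55.3) = 35.14 kΩ.
V_out = 22.8 × 35.14 / (3.90 + 35.14) = 22.8 × 35.14/39.04 = 20.5 V.
(Unloaded it would have been 21.9 V.)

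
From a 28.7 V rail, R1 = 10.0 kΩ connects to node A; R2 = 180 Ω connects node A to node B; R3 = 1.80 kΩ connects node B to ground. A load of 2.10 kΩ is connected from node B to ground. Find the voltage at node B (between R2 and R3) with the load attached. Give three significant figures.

V ≈ 2.49 V

At node B, R3 is in parallel with the load: R3‖R_L = 969.2 Ω.
Below node A the resistance is R2 + (R3‖R_L) = 1149 Ω, so V_A = 28.7 × 1149/11150 = 2.958 V.
Then V_B = V_A × (R3‖R_L)/(R2 + R3‖R_L) = 2.958 × 969.2/1149 = 2.49 V.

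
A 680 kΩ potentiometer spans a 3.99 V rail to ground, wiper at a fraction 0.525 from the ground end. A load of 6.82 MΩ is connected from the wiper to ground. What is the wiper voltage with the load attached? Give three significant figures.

The wiper splits the pot into (1−α)R = 323.0 kΩ above and αR = 357.0 kΩ below.
Lower section ‖ load = 339.2 kΩ.
V_wiper = 3.99 × 339.2/(323.0 + 339.2) = 2.04 V.

V ≈ 2.04 V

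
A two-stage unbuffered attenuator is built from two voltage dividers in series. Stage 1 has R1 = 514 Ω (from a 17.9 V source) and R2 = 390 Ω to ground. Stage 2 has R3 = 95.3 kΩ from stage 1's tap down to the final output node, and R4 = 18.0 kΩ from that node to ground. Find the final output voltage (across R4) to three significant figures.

V_out ≈ 1.22 V

Stage 2 presents R3+R4 = 113300 Ω as a load on stage 1's tap.
Stage 1's lower leg becomes R2‖(R3+R4) = 388.7 Ω, so V_mid = 17.9 × 388.7/902.7 = 7.707 V.
Stage 2 is itself unloaded: V_out = V_mid × R4/(R3+R4) = 7.707 × 18000/113300 = 1.22 V.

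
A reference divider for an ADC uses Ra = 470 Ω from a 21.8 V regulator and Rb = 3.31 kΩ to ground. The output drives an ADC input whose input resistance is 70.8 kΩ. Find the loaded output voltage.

The load sits in parallel with Rb: Rb‖R_L = (3310 × 70800) / (3310 + 70800) = 3162 Ω.
V_out = 21.8 × 3162 / (470 + 3162) = 21.8 × 3162/3632 = 19.0 V.
(Unloaded it would have been 19.1 V.)

V_out ≈ 19.0 V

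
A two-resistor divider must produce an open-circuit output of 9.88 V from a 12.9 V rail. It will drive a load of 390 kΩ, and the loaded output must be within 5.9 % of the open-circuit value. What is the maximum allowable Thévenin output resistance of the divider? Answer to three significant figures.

R_th ≤ 24.5 kΩ

Loading drop = R_th/(R_th + R_L) ≤ 0.0590, so R_th ≤ R_L · ε/(1−ε) = 390 kΩ × 0.0590/0.9410 = 24.5 kΩ.
(Any R1, R2 with R2/(R1+R2) = 0.766 and R1‖R2 ≤ 24.5 kΩ will meet the spec.)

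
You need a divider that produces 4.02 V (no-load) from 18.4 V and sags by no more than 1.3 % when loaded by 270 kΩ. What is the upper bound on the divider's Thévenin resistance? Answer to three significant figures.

R_th ≤ 3.56 kΩ

Loading drop = R_th/(R_th + R_L) ≤ 0.0130, so R_th ≤ R_L · ε/(1−ε) = 270 kΩ × 0.0130/0.9870 = 3.56 kΩ.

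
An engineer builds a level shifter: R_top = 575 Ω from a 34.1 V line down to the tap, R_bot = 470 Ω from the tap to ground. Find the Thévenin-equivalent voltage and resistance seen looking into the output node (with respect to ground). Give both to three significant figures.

V_th is the open-circuit tap voltage: 34.1 × 470/(575 + 470) = 15.3 V.
With the supply zeroed, R_top and R_bot appear in parallel from the tap: R_th = R_top‖R_bot = (575 × 470)/1045 = 259 Ω.

V_th = 15.3 V, R_th = 259 Ω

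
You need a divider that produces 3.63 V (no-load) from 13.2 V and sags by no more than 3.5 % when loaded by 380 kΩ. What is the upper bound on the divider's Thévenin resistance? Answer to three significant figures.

R_th ≤ 13.8 kΩ

Loading drop = R_th/(R_th + R_L) ≤ 0.0350, so R_th ≤ R_L · ε/(1−ε) = 380 kΩ × 0.0350/0.9650 = 13.8 kΩ.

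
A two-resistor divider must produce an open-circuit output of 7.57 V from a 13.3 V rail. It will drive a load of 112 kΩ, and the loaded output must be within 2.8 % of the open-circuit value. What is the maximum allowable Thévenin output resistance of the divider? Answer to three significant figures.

Loading drop = R_th/(R_th + R_L) ≤ 0.0280, so R_th ≤ R_L · ε/(1−ε) = 112 kΩ × 0.0280/0.9720 = 3.23 kΩ.
(Any R1, R2 with R2/(R1+R2) = 0.569 and R1‖R2 ≤ 3.23 kΩ will meet the spec.)

R_th ≤ 3.23 kΩ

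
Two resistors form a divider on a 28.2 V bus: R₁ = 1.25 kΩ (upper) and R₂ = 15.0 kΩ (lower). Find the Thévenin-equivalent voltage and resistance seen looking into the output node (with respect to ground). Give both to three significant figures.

V_th is the open-circuit tap voltage: 28.2 × 15.0/(1.25 + 15.0) = 26.0 V.
With the supply zeroed, R₁ and R₂ appear in parallel from the tap: R_th = R₁‖R₂ = (1.25 × 15.0)/16.25 = 1.15 kΩ.

V_th = 26.0 V, R_th = 1.15 kΩ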